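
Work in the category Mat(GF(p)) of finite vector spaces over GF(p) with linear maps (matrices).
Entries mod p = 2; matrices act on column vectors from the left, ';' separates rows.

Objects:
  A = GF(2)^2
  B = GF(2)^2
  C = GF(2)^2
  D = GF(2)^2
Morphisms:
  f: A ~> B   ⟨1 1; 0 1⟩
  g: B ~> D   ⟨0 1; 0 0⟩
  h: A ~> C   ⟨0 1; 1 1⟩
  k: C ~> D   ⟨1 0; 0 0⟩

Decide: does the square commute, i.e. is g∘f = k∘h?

Answer: COMMUTES

Trace:
Path 1 = f;g:
  e0=⟨1,0⟩ f~>⟨1,0⟩ g~>⟨0,0⟩
  e1=⟨0,1⟩ f~>⟨1,1⟩ g~>⟨1,0⟩
  result₁ = ⟨0 1; 0 0⟩
Path 2 = h;k:
  e0=⟨1,0⟩ h~>⟨0,1⟩ k~>⟨0,0⟩
  e1=⟨0,1⟩ h~>⟨1,1⟩ k~>⟨1,0⟩
  result₂ = ⟨0 1; 0 0⟩
Equal? equal; square commutes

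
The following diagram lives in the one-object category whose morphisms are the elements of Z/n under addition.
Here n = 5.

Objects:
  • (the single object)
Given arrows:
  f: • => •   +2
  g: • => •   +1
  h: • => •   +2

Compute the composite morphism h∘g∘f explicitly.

  0 +2≡2 +1≡3 +2≡0  (mod 5)
composite: +0

Answer: +0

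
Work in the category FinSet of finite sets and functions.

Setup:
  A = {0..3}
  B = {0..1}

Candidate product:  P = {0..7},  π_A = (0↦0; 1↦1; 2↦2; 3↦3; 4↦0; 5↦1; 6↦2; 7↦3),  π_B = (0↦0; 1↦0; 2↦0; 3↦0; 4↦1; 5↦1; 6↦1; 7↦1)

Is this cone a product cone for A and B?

Answer: VALID PRODUCT

Trace:
|A|·|B| = 4·2 = 8;  |P| = 8
Check the pairing map k ↦ (π_A(k), π_B(k)):
  0 ↦ (0,0)
  1 ↦ (1,0)
  2 ↦ (2,0)
  3 ↦ (3,0)
  4 ↦ (0,1)
  5 ↦ (1,1)
  6 ↦ (2,1)
  7 ↦ (3,1)
distinct pairs in image: 8 / 8 needed
  → bijection onto A×B; projections well-typed.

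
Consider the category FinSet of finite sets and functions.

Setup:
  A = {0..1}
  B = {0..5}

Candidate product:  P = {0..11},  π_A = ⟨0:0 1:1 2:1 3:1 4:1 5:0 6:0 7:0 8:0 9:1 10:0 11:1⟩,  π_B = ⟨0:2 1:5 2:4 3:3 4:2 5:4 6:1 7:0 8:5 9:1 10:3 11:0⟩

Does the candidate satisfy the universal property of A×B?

Answer: VALID PRODUCT

Work:
|A|·|B| = 2·6 = 12;  |P| = 12
Check the pairing map k ↦ (π_A(k), π_B(k)):
  0 : (0,2)
  1 : (1,5)
  2 : (1,4)
  3 : (1,3)
  4 : (1,2)
  5 : (0,4)
  6 : (0,1)
  7 : (0,0)
  8 : (0,5)
  9 : (1,1)
  10 : (0,3)
  11 : (1,0)
distinct pairs in image: 12 / 12 needed
  → bijection onto A×B; projections well-typed.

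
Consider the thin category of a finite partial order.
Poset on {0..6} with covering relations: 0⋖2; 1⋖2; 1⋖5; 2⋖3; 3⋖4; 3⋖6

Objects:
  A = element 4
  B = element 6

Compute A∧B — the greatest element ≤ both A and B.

Lower bounds of A=4 and B=6: {0,1,2,3}
  0 <= 3
  1 <= 3
  2 <= 3
  3 <= 3
glb = 3

Answer: A∧B = 3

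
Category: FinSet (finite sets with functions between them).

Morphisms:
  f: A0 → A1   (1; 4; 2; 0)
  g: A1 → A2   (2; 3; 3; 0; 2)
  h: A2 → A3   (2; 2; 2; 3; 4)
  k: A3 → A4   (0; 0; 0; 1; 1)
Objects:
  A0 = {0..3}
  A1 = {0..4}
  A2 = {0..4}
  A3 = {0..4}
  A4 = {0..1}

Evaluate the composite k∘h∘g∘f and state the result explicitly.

Answer: (1; 0; 1; 0)

Trace:
  0 f→1 g→3 h→3 k→1
  1 f→4 g→2 h→2 k→0
  2 f→2 g→3 h→3 k→1
  3 f→0 g→2 h→2 k→0
composite: (1; 0; 1; 0)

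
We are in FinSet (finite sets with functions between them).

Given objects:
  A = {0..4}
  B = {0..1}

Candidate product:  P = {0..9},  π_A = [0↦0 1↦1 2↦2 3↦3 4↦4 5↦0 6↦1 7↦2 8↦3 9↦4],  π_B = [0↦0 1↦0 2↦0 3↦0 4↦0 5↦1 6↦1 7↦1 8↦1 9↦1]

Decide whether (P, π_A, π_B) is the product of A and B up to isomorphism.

Answer: VALID PRODUCT

Work:
|A|·|B| = 5·2 = 10;  |P| = 10
Check the pairing map k ↦ (π_A(k), π_B(k)):
  0 ↦ (0,0)
  1 ↦ (1,0)
  2 ↦ (2,0)
  3 ↦ (3,0)
  4 ↦ (4,0)
  5 ↦ (0,1)
  6 ↦ (1,1)
  7 ↦ (2,1)
  8 ↦ (3,1)
  9 ↦ (4,1)
distinct pairs in image: 10 / 10 needed
  → bijection onto A×B; projections well-typed.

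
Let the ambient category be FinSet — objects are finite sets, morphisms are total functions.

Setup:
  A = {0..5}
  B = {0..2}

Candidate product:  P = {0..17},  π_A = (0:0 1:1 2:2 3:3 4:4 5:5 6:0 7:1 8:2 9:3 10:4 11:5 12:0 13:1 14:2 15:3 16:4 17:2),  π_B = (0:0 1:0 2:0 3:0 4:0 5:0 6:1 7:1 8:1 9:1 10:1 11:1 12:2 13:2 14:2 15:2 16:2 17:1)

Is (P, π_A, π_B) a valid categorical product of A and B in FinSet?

|A|·|B| = 6·3 = 18;  |P| = 18
Check the pairing map k ↦ (π_A(k), π_B(k)):
  0 : (0,0)
  1 : (1,0)
  2 : (2,0)
  3 : (3,0)
  4 : (4,0)
  5 : (5,0)
  6 : (0,1)
  7 : (1,1)
  8 : (2,1)
  9 : (3,1)
  10 : (4,1)
  11 : (5,1)
  12 : (0,2)
  13 : (1,2)
  14 : (2,2)
  15 : (3,2)
  16 : (4,2)
  17 : (2,1)  ✗ repeats pair of k=8
distinct pairs in image: 17 / 18 needed
  → (2,1) hit at k=8 and k=17

Answer: NOT A VALID PRODUCT — duplicate pair at indices 8,17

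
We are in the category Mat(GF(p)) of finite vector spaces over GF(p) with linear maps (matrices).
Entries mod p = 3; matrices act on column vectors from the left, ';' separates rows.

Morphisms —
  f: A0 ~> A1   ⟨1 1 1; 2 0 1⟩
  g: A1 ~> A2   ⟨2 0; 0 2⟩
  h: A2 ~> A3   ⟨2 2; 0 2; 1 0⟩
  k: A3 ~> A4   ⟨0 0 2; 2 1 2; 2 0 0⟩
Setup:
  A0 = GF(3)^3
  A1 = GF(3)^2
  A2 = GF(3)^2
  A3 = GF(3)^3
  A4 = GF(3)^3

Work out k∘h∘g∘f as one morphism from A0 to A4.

Answer: ⟨1 1 1; 0 0 0; 0 2 1⟩

Trace:
  e0=(1,0,0) f~>(1,2) g~>(2,1) h~>(0,2,2) k~>(1,0,0)
  e1=(0,1,0) f~>(1,0) g~>(2,0) h~>(1,0,2) k~>(1,0,2)
  e2=(0,0,1) f~>(1,1) g~>(2,2) h~>(2,1,2) k~>(1,0,1)
⟦path⟧: ⟨1 1 1; 0 0 0; 0 2 1⟩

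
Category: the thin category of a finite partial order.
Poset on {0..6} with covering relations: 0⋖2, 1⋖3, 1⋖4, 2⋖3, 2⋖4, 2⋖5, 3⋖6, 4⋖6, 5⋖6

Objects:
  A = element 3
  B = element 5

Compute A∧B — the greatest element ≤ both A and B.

Lower bounds of A=3 and B=5: {0,2}
  0 ≤ 2
  2 ≤ 2
glb = 2

Answer: A∧B = 2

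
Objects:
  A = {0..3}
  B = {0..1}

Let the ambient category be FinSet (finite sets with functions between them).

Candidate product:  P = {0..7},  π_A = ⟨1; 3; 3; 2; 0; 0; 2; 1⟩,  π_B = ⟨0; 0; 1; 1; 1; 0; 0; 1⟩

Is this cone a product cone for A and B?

|A|·|B| = 4·2 = 8;  |P| = 8
Check the pairing map k ↦ (π_A(k), π_B(k)):
  0 -> (1,0)
  1 -> (3,0)
  2 -> (3,1)
  3 -> (2,1)
  4 -> (0,1)
  5 -> (0,0)
  6 -> (2,0)
  7 -> (1,1)
distinct pairs in image: 8 / 8 needed
  → bijection onto A×B; projections well-typed.

Answer: VALID PRODUCT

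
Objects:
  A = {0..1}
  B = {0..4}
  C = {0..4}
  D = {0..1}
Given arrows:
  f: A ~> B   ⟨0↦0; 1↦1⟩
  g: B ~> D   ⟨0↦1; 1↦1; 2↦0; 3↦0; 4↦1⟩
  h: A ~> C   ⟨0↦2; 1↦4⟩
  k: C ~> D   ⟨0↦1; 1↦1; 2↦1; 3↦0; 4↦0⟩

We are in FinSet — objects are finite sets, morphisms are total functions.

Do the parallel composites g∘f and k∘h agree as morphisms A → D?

Answer: DOES NOT COMMUTE

Trace:
Path 1 = f;g:
  0 f~>0 g~>1
  1 f~>1 g~>1
  composite₁ = ⟨0↦1; 1↦1⟩
Path 2 = h;k:
  0 h~>2 k~>1
  1 h~>4 k~>0
  composite₂ = ⟨0↦1; 1↦0⟩
Equal? distinct morphisms ✗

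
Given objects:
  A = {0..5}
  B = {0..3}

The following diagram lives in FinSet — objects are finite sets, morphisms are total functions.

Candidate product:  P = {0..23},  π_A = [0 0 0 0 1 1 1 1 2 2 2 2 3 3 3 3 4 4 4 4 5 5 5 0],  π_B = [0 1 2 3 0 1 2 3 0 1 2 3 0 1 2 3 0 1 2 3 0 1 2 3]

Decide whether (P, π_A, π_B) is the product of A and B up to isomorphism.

Answer: NOT A VALID PRODUCT — duplicate pair at indices 3,23

Work:
|A|·|B| = 6·4 = 24;  |P| = 24
Check the pairing map k ↦ (π_A(k), π_B(k)):
  0 : (0,0)
  1 : (0,1)
  2 : (0,2)
  3 : (0,3)
  4 : (1,0)
  5 : (1,1)
  6 : (1,2)
  7 : (1,3)
  8 : (2,0)
  9 : (2,1)
  10 : (2,2)
  11 : (2,3)
  12 : (3,0)
  13 : (3,1)
  14 : (3,2)
  15 : (3,3)
  16 : (4,0)
  17 : (4,1)
  18 : (4,2)
  19 : (4,3)
  20 : (5,0)
  21 : (5,1)
  22 : (5,2)
  23 : (0,3)  ✗ repeats pair of k=3
distinct pairs in image: 23 / 24 needed
  → (0,3) hit at k=3 and k=23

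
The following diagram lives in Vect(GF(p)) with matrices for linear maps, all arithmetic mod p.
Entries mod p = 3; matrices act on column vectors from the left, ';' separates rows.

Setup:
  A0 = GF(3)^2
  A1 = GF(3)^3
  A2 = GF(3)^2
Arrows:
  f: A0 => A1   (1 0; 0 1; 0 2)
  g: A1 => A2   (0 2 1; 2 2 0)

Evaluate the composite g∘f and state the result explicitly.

  e0=⟨1,0⟩ f=>⟨1,0,0⟩ g=>⟨0,2⟩
  e1=⟨0,1⟩ f=>⟨0,1,2⟩ g=>⟨1,2⟩
result: (0 1; 2 2)

Answer: (0 1; 2 2)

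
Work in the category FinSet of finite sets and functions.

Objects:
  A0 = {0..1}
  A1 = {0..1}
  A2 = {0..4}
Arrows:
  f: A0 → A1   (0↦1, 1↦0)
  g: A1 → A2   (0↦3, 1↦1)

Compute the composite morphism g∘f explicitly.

  0 f→1 g→1
  1 f→0 g→3
⟦path⟧: (0↦1, 1↦3)

Answer: (0↦1, 1↦3)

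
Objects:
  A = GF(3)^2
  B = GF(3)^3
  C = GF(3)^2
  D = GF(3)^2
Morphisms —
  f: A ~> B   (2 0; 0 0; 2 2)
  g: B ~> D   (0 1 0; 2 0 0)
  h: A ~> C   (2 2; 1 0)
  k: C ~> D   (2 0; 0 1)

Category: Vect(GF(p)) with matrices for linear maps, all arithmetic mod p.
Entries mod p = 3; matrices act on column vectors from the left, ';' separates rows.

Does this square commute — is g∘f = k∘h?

Answer: DOES NOT COMMUTE

Derivation:
Path 1 = f;g:
  e0=[1,0] f~>[2,0,2] g~>[0,1]
  e1=[0,1] f~>[0,0,2] g~>[0,0]
  result₁ = (0 0; 1 0)
Path 2 = h;k:
  e0=[1,0] h~>[2,1] k~>[1,1]
  e1=[0,1] h~>[2,0] k~>[1,0]
  result₂ = (1 1; 1 0)
Equal? NO — does not commute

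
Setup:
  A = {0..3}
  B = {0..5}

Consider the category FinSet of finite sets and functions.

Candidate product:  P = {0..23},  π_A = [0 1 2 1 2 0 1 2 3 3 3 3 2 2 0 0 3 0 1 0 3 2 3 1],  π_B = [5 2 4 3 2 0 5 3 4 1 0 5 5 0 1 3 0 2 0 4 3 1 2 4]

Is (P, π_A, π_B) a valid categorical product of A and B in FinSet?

|A|·|B| = 4·6 = 24;  |P| = 24
Check the pairing map k ↦ (π_A(k), π_B(k)):
  0 ↦ (0,5)
  1 ↦ (1,2)
  2 ↦ (2,4)
  3 ↦ (1,3)
  4 ↦ (2,2)
  5 ↦ (0,0)
  6 ↦ (1,5)
  7 ↦ (2,3)
  8 ↦ (3,4)
  9 ↦ (3,1)
  10 ↦ (3,0)
  11 ↦ (3,5)
  12 ↦ (2,5)
  13 ↦ (2,0)
  14 ↦ (0,1)
  15 ↦ (0,3)
  16 ↦ (3,0)  ✗ repeats pair of k=10
  17 ↦ (0,2)
  18 ↦ (1,0)
  19 ↦ (0,4)
  20 ↦ (3,3)
  21 ↦ (2,1)
  22 ↦ (3,2)
  23 ↦ (1,4)
distinct pairs in image: 23 / 24 needed
  → (3,0) hit at k=10 and k=16

Answer: NOT A VALID PRODUCT — duplicate pair at indices 10,16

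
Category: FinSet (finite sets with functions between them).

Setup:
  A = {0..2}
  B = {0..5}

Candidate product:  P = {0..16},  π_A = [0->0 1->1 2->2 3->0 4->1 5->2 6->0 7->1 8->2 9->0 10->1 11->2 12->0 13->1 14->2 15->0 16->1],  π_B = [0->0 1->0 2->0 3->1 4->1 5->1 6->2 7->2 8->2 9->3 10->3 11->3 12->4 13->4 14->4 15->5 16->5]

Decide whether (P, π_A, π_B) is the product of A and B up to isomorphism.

|A|·|B| = 3·6 = 18;  |P| = 17
  → cardinalities differ; no bijection possible.

Answer: NOT A VALID PRODUCT — |P|=17 ≠ |A|·|B|=18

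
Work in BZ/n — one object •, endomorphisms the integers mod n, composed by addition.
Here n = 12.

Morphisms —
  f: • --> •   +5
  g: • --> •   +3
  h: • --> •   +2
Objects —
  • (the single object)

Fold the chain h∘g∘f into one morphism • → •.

  0 +5≡5 +3≡8 +2≡10  (mod 12)
composite: +10

Answer: +10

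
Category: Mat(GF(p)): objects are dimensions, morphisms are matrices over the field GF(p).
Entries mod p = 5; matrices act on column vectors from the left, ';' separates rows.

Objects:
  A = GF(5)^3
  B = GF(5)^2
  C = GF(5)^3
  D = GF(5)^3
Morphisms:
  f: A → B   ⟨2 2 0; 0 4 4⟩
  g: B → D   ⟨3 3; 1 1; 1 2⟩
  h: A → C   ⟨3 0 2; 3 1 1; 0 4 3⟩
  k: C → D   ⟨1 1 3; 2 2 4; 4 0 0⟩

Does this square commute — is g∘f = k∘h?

Answer: DOES NOT COMMUTE

Derivation:
Path 1 = f;g:
  e0=(1,0,0) f→(2,0) g→(1,2,2)
  e1=(0,1,0) f→(2,4) g→(3,1,0)
  e2=(0,0,1) f→(0,4) g→(2,4,3)
  composite₁ = ⟨1 3 2; 2 1 4; 2 0 3⟩
Path 2 = h;k:
  e0=(1,0,0) h→(3,3,0) k→(1,2,2)
  e1=(0,1,0) h→(0,1,4) k→(3,3,0)
  e2=(0,0,1) h→(2,1,3) k→(2,3,3)
  composite₂ = ⟨1 3 2; 2 3 3; 2 0 3⟩
Equal? NO — does not commute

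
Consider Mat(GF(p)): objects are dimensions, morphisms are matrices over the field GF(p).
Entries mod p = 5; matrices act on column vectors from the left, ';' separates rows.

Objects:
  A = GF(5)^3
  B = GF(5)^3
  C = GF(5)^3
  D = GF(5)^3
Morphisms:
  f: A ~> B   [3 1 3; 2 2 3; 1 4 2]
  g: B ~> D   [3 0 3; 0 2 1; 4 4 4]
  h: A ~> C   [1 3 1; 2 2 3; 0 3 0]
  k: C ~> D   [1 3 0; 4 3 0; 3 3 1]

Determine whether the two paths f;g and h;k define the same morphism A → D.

Along f;g (path 1):
  e0=(1,0,0) f~>(3,2,1) g~>(2,0,4)
  e1=(0,1,0) f~>(1,2,4) g~>(0,3,3)
  e2=(0,0,1) f~>(3,3,2) g~>(0,3,2)
  ⟦path⟧₁ = [2 0 0; 0 3 3; 4 3 2]
Along h;k (path 2):
  e0=(1,0,0) h~>(1,2,0) k~>(2,0,4)
  e1=(0,1,0) h~>(3,2,3) k~>(4,3,3)
  e2=(0,0,1) h~>(1,3,0) k~>(0,3,2)
  ⟦path⟧₂ = [2 4 0; 0 3 3; 4 3 2]
Equal? differ; not commutative

Answer: DOES NOT COMMUTE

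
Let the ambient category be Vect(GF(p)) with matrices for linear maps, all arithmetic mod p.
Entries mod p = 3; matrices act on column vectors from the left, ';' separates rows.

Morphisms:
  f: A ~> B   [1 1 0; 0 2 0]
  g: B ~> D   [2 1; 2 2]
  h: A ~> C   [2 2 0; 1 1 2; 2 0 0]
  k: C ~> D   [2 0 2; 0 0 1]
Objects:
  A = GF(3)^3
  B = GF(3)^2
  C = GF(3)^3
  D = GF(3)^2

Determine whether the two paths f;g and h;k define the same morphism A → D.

1) trace f;g:
  e0=(1,0,0) f~>(1,0) g~>(2,2)
  e1=(0,1,0) f~>(1,2) g~>(1,0)
  e2=(0,0,1) f~>(0,0) g~>(0,0)
  composite₁ = [2 1 0; 2 0 0]
2) trace h;k:
  e0=(1,0,0) h~>(2,1,2) k~>(2,2)
  e1=(0,1,0) h~>(2,1,0) k~>(1,0)
  e2=(0,0,1) h~>(0,2,0) k~>(0,0)
  composite₂ = [2 1 0; 2 0 0]
Equal? equal; square commutes

Answer: COMMUTES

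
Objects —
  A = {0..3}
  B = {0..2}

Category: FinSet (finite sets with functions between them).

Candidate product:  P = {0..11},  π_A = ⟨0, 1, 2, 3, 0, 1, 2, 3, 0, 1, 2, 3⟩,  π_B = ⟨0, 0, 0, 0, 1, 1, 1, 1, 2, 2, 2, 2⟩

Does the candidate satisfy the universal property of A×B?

Answer: VALID PRODUCT

Work:
|A|·|B| = 4·3 = 12;  |P| = 12
Check the pairing map k ↦ (π_A(k), π_B(k)):
  0 ↦ (0,0)
  1 ↦ (1,0)
  2 ↦ (2,0)
  3 ↦ (3,0)
  4 ↦ (0,1)
  5 ↦ (1,1)
  6 ↦ (2,1)
  7 ↦ (3,1)
  8 ↦ (0,2)
  9 ↦ (1,2)
  10 ↦ (2,2)
  11 ↦ (3,2)
distinct pairs in image: 12 / 12 needed
  → bijection onto A×B; projections well-typed.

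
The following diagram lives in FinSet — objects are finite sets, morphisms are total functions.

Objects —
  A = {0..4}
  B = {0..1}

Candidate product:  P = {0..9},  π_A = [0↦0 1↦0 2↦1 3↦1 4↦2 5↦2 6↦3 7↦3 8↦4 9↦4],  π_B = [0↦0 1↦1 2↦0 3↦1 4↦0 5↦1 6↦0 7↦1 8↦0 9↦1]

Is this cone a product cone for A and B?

|A|·|B| = 5·2 = 10;  |P| = 10
Check the pairing map k ↦ (π_A(k), π_B(k)):
  0 ↦ (0,0)
  1 ↦ (0,1)
  2 ↦ (1,0)
  3 ↦ (1,1)
  4 ↦ (2,0)
  5 ↦ (2,1)
  6 ↦ (3,0)
  7 ↦ (3,1)
  8 ↦ (4,0)
  9 ↦ (4,1)
distinct pairs in image: 10 / 10 needed
  → bijection onto A×B; projections well-typed.

Answer: VALID PRODUCT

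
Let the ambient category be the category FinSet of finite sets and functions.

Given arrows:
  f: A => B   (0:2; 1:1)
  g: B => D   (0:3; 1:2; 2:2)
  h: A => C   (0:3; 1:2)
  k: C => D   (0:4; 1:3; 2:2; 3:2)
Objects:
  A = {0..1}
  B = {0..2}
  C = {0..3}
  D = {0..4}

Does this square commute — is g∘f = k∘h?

Answer: COMMUTES

Work:
Along f;g (path 1):
  0 f=>2 g=>2
  1 f=>1 g=>2
  result₁ = (0:2; 1:2)
Along h;k (path 2):
  0 h=>3 k=>2
  1 h=>2 k=>2
  result₂ = (0:2; 1:2)
Equal? same morphism ✓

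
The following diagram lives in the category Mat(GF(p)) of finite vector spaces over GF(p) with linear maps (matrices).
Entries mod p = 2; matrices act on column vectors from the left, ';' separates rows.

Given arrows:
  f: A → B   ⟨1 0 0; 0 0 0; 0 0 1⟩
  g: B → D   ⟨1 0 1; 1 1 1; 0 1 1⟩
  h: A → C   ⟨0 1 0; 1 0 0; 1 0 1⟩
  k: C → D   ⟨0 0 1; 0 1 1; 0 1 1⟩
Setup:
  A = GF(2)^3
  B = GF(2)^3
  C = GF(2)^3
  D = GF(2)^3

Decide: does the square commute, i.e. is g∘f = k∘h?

Answer: DOES NOT COMMUTE

Trace:
Along f;g (path 1):
  e0=(1,0,0) f→(1,0,0) g→(1,1,0)
  e1=(0,1,0) f→(0,0,0) g→(0,0,0)
  e2=(0,0,1) f→(0,0,1) g→(1,1,1)
  composite₁ = ⟨1 0 1; 1 0 1; 0 0 1⟩
Along h;k (path 2):
  e0=(1,0,0) h→(0,1,1) k→(1,0,0)
  e1=(0,1,0) h→(1,0,0) k→(0,0,0)
  e2=(0,0,1) h→(0,0,1) k→(1,1,1)
  composite₂ = ⟨1 0 1; 0 0 1; 0 0 1⟩
Equal? differ; not commutative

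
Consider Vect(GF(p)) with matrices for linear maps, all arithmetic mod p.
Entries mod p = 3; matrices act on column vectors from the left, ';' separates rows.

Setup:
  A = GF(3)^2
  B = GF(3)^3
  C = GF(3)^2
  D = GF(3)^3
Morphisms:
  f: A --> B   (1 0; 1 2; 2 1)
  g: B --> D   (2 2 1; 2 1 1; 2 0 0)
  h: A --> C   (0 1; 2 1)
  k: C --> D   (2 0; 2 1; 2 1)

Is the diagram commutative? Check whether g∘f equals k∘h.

Along f;g (path 1):
  e0=[1,0] f-->[1,1,2] g-->[0,2,2]
  e1=[0,1] f-->[0,2,1] g-->[2,0,0]
  ⟦path⟧₁ = (0 2; 2 0; 2 0)
Along h;k (path 2):
  e0=[1,0] h-->[0,2] k-->[0,2,2]
  e1=[0,1] h-->[1,1] k-->[2,0,0]
  ⟦path⟧₂ = (0 2; 2 0; 2 0)
Equal? equal; square commutes

Answer: COMMUTES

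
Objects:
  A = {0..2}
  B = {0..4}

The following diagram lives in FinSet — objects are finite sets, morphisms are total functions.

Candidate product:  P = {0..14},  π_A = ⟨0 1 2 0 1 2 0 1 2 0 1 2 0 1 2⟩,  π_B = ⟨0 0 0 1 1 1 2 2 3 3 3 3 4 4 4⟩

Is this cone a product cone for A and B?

|A|·|B| = 3·5 = 15;  |P| = 15
Check the pairing map k ↦ (π_A(k), π_B(k)):
  0 : (0,0)
  1 : (1,0)
  2 : (2,0)
  3 : (0,1)
  4 : (1,1)
  5 : (2,1)
  6 : (0,2)
  7 : (1,2)
  8 : (2,3)
  9 : (0,3)
  10 : (1,3)
  11 : (2,3)  ✗ repeats pair of k=8
  12 : (0,4)
  13 : (1,4)
  14 : (2,4)
distinct pairs in image: 14 / 15 needed
  → (2,3) hit at k=8 and k=11

Answer: NOT A VALID PRODUCT — duplicate pair at indices 11,8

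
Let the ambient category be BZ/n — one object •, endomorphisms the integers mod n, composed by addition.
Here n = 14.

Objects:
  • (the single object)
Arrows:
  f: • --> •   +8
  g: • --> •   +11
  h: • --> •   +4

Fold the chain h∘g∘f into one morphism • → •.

Answer: +9

Trace:
  0 +8≡8 +11≡5 +4≡9  (mod 14)
result: +9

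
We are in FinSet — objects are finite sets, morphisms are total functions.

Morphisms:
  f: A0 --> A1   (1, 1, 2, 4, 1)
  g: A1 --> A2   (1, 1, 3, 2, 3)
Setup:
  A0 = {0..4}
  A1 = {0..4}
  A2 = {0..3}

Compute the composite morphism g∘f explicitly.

Answer: (1, 1, 3, 3, 1)

Trace:
  0 f-->1 g-->1
  1 f-->1 g-->1
  2 f-->2 g-->3
  3 f-->4 g-->3
  4 f-->1 g-->1
result: (1, 1, 3, 3, 1)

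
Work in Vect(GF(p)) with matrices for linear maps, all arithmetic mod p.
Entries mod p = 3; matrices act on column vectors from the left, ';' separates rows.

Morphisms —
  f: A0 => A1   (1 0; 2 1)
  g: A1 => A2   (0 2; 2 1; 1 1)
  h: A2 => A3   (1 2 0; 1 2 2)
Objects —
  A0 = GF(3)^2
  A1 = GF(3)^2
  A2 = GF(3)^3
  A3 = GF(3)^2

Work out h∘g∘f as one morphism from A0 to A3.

Answer: (0 1; 0 0)

Work:
  e0=(1,0) f=>(1,2) g=>(1,1,0) h=>(0,0)
  e1=(0,1) f=>(0,1) g=>(2,1,1) h=>(1,0)
composite: (0 1; 0 0)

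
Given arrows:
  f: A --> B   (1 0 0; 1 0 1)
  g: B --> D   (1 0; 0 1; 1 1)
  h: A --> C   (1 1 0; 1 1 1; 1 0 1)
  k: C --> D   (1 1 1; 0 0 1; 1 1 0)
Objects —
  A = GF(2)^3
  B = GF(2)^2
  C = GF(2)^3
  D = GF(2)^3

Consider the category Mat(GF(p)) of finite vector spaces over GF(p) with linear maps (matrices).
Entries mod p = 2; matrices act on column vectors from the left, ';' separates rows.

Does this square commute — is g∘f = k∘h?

Along f;g (path 1):
  e0=⟨1,0,0⟩ f-->⟨1,1⟩ g-->⟨1,1,0⟩
  e1=⟨0,1,0⟩ f-->⟨0,0⟩ g-->⟨0,0,0⟩
  e2=⟨0,0,1⟩ f-->⟨0,1⟩ g-->⟨0,1,1⟩
  composite₁ = (1 0 0; 1 0 1; 0 0 1)
Along h;k (path 2):
  e0=⟨1,0,0⟩ h-->⟨1,1,1⟩ k-->⟨1,1,0⟩
  e1=⟨0,1,0⟩ h-->⟨1,1,0⟩ k-->⟨0,0,0⟩
  e2=⟨0,0,1⟩ h-->⟨0,1,1⟩ k-->⟨0,1,1⟩
  composite₂ = (1 0 0; 1 0 1; 0 0 1)
Equal? same morphism ✓

Answer: COMMUTES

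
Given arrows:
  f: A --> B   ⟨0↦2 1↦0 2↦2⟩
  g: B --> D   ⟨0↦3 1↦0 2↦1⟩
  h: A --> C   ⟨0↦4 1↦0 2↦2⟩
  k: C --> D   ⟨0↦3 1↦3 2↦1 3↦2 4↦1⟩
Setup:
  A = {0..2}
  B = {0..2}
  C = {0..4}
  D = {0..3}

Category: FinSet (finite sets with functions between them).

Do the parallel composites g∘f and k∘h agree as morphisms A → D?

Answer: COMMUTES

Work:
Along f;g (path 1):
  0 f-->2 g-->1
  1 f-->0 g-->3
  2 f-->2 g-->1
  result₁ = ⟨0↦1 1↦3 2↦1⟩
Along h;k (path 2):
  0 h-->4 k-->1
  1 h-->0 k-->3
  2 h-->2 k-->1
  result₂ = ⟨0↦1 1↦3 2↦1⟩
Equal? YES — commutes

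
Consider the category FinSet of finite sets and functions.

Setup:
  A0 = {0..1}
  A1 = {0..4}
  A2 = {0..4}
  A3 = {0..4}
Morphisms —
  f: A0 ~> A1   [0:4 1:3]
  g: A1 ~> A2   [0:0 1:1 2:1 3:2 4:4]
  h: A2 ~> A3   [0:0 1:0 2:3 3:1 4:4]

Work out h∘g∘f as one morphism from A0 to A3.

Answer: [0:4 1:3]

Work:
  0 f~>4 g~>4 h~>4
  1 f~>3 g~>2 h~>3
result: [0:4 1:3]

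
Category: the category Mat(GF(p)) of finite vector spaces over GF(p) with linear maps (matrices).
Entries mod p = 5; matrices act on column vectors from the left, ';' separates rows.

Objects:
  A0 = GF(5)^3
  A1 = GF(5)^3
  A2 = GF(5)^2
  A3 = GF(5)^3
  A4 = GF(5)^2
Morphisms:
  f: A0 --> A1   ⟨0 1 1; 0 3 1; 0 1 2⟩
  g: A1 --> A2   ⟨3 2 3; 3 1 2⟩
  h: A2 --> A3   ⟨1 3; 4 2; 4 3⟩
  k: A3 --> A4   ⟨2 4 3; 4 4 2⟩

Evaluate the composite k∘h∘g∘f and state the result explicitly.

  e0=(1,0,0) f-->(0,0,0) g-->(0,0) h-->(0,0,0) k-->(0,0)
  e1=(0,1,0) f-->(1,3,1) g-->(2,3) h-->(1,4,2) k-->(4,4)
  e2=(0,0,1) f-->(1,1,2) g-->(1,3) h-->(0,0,3) k-->(4,1)
result: ⟨0 4 4; 0 4 1⟩

Answer: ⟨0 4 4; 0 4 1⟩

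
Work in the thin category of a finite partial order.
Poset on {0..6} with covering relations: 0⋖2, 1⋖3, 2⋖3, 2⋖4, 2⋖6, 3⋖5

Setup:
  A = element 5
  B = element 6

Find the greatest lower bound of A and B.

Answer: A∧B = 2

Derivation:
{x : x<=A ∧ x<=B} = {0,2}  (A=5, B=6)
  0 <= 2
  2 <= 2
glb = 2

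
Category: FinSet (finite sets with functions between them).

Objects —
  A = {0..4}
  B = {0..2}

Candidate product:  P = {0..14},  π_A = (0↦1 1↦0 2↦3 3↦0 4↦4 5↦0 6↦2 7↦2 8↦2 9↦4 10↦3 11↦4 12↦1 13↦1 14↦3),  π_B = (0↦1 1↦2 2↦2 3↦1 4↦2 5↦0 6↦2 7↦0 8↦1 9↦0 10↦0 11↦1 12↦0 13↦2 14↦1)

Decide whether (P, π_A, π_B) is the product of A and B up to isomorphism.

Answer: VALID PRODUCT

Work:
|A|·|B| = 5·3 = 15;  |P| = 15
Check the pairing map k ↦ (π_A(k), π_B(k)):
  0 ↦ (1,1)
  1 ↦ (0,2)
  2 ↦ (3,2)
  3 ↦ (0,1)
  4 ↦ (4,2)
  5 ↦ (0,0)
  6 ↦ (2,2)
  7 ↦ (2,0)
  8 ↦ (2,1)
  9 ↦ (4,0)
  10 ↦ (3,0)
  11 ↦ (4,1)
  12 ↦ (1,0)
  13 ↦ (1,2)
  14 ↦ (3,1)
distinct pairs in image: 15 / 15 needed
  → bijection onto A×B; projections well-typed.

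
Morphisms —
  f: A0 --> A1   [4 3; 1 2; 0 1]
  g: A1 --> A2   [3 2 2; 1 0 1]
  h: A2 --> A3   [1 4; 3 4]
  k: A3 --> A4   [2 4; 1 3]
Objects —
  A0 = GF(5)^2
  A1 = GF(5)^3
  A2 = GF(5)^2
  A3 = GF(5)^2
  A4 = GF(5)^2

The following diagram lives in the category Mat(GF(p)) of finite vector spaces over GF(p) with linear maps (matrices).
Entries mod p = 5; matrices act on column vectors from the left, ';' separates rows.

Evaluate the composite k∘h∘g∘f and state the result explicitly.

Answer: [2 1; 4 4]

Work:
  e0=[1,0] f-->[4,1,0] g-->[4,4] h-->[0,3] k-->[2,4]
  e1=[0,1] f-->[3,2,1] g-->[0,4] h-->[1,1] k-->[1,4]
result: [2 1; 4 4]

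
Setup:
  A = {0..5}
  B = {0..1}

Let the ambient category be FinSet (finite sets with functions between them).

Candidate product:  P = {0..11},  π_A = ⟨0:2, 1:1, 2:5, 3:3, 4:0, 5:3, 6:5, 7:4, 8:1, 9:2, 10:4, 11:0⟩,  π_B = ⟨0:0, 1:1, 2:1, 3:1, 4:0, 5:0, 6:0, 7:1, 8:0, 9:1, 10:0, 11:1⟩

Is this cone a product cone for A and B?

|A|·|B| = 6·2 = 12;  |P| = 12
Check the pairing map k ↦ (π_A(k), π_B(k)):
  0 : (2,0)
  1 : (1,1)
  2 : (5,1)
  3 : (3,1)
  4 : (0,0)
  5 : (3,0)
  6 : (5,0)
  7 : (4,1)
  8 : (1,0)
  9 : (2,1)
  10 : (4,0)
  11 : (0,1)
distinct pairs in image: 12 / 12 needed
  → bijection onto A×B; projections well-typed.

Answer: VALID PRODUCT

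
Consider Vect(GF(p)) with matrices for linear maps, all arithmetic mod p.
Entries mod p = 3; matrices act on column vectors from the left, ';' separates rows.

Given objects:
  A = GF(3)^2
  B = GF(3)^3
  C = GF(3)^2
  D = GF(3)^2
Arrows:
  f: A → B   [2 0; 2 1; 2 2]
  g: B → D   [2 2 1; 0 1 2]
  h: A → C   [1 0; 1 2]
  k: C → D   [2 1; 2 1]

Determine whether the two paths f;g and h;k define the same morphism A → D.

Answer: DOES NOT COMMUTE

Trace:
Along f;g (path 1):
  e0=⟨1,0⟩ f→⟨2,2,2⟩ g→⟨1,0⟩
  e1=⟨0,1⟩ f→⟨0,1,2⟩ g→⟨1,2⟩
  result₁ = [1 1; 0 2]
Along h;k (path 2):
  e0=⟨1,0⟩ h→⟨1,1⟩ k→⟨0,0⟩
  e1=⟨0,1⟩ h→⟨0,2⟩ k→⟨2,2⟩
  result₂ = [0 2; 0 2]
Equal? distinct morphisms ✗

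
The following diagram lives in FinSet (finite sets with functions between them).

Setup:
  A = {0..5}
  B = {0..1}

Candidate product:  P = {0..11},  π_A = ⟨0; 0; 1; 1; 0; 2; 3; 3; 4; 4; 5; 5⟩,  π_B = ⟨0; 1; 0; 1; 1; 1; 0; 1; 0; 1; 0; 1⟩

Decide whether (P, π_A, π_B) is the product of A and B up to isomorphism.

Answer: NOT A VALID PRODUCT — duplicate pair at indices 1,4

Derivation:
|A|·|B| = 6·2 = 12;  |P| = 12
Check the pairing map k ↦ (π_A(k), π_B(k)):
  0 -> (0,0)
  1 -> (0,1)
  2 -> (1,0)
  3 -> (1,1)
  4 -> (0,1)  ✗ repeats pair of k=1
  5 -> (2,1)
  6 -> (3,0)
  7 -> (3,1)
  8 -> (4,0)
  9 -> (4,1)
  10 -> (5,0)
  11 -> (5,1)
distinct pairs in image: 11 / 12 needed
  → (0,1) hit at k=1 and k=4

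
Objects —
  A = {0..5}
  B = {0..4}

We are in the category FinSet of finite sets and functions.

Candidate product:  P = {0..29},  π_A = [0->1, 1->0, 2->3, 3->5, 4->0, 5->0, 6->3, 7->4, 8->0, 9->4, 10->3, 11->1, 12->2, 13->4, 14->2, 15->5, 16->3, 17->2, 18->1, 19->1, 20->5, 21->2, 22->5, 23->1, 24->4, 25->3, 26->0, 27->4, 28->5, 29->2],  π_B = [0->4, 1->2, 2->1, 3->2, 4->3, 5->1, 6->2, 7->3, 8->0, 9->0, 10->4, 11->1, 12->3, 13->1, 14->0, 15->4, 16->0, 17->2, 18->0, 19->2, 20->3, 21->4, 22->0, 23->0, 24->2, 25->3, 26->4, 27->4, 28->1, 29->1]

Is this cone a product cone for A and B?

|A|·|B| = 6·5 = 30;  |P| = 30
Check the pairing map k ↦ (π_A(k), π_B(k)):
  0 -> (1,4)
  1 -> (0,2)
  2 -> (3,1)
  3 -> (5,2)
  4 -> (0,3)
  5 -> (0,1)
  6 -> (3,2)
  7 -> (4,3)
  8 -> (0,0)
  9 -> (4,0)
  10 -> (3,4)
  11 -> (1,1)
  12 -> (2,3)
  13 -> (4,1)
  14 -> (2,0)
  15 -> (5,4)
  16 -> (3,0)
  17 -> (2,2)
  18 -> (1,0)
  19 -> (1,2)
  20 -> (5,3)
  21 -> (2,4)
  22 -> (5,0)
  23 -> (1,0)  ✗ repeats pair of k=18
  24 -> (4,2)
  25 -> (3,3)
  26 -> (0,4)
  27 -> (4,4)
  28 -> (5,1)
  29 -> (2,1)
distinct pairs in image: 29 / 30 needed
  → (1,0) hit at k=18 and k=23

Answer: NOT A VALID PRODUCT — duplicate pair at indices 18,23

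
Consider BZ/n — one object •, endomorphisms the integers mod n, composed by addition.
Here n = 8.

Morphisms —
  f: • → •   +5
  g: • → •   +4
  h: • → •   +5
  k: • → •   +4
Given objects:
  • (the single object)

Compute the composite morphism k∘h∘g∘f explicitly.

  0 +5≡5 +4≡1 +5≡6 +4≡2  (mod 8)
composite: +2

Answer: +2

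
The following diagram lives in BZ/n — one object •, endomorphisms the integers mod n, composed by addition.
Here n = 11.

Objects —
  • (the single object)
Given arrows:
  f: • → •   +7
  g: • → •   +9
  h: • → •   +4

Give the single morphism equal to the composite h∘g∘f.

Answer: +9

Work:
  0 +7≡7 +9≡5 +4≡9  (mod 11)
⟦path⟧: +9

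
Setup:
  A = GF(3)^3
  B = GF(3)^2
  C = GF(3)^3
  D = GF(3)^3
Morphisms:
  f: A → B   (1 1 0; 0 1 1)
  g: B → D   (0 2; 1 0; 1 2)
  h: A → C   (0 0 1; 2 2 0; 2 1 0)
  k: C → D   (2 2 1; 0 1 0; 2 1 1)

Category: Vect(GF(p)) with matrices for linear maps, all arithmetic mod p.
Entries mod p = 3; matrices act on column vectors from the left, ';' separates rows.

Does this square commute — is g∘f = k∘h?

Answer: DOES NOT COMMUTE

Trace:
1) trace f;g:
  e0=[1,0,0] f→[1,0] g→[0,1,1]
  e1=[0,1,0] f→[1,1] g→[2,1,0]
  e2=[0,0,1] f→[0,1] g→[2,0,2]
  result₁ = (0 2 2; 1 1 0; 1 0 2)
2) trace h;k:
  e0=[1,0,0] h→[0,2,2] k→[0,2,1]
  e1=[0,1,0] h→[0,2,1] k→[2,2,0]
  e2=[0,0,1] h→[1,0,0] k→[2,0,2]
  result₂ = (0 2 2; 2 2 0; 1 0 2)
Equal? differ; not commutative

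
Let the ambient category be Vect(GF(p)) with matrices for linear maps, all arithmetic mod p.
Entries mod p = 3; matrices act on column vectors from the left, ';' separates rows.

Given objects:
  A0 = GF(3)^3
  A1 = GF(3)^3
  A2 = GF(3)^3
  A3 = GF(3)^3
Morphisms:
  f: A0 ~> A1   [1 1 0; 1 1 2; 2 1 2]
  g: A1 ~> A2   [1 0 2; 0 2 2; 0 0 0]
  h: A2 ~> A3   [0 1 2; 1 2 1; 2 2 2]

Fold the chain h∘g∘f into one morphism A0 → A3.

  e0=(1,0,0) f~>(1,1,2) g~>(2,0,0) h~>(0,2,1)
  e1=(0,1,0) f~>(1,1,1) g~>(0,1,0) h~>(1,2,2)
  e2=(0,0,1) f~>(0,2,2) g~>(1,2,0) h~>(2,2,0)
⟦path⟧: [0 1 2; 2 2 2; 1 2 0]

Answer: [0 1 2; 2 2 2; 1 2 0]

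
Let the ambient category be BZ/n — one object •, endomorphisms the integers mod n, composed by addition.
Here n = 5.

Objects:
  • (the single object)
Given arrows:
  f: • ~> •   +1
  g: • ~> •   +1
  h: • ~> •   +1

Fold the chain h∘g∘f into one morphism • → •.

  0 +1≡1 +1≡2 +1≡3  (mod 5)
composite: +3

Answer: +3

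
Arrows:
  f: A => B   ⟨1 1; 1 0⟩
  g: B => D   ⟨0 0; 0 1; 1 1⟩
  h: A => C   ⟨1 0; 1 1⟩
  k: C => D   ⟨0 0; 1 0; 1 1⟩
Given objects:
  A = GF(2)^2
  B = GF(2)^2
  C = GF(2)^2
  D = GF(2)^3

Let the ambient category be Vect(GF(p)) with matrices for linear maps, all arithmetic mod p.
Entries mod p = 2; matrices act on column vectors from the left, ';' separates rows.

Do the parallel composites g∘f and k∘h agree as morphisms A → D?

Path 1 = f;g:
  e0=(1,0) f=>(1,1) g=>(0,1,0)
  e1=(0,1) f=>(1,0) g=>(0,0,1)
  ⟦path⟧₁ = ⟨0 0; 1 0; 0 1⟩
Path 2 = h;k:
  e0=(1,0) h=>(1,1) k=>(0,1,0)
  e1=(0,1) h=>(0,1) k=>(0,0,1)
  ⟦path⟧₂ = ⟨0 0; 1 0; 0 1⟩
Equal? YES — commutes

Answer: COMMUTES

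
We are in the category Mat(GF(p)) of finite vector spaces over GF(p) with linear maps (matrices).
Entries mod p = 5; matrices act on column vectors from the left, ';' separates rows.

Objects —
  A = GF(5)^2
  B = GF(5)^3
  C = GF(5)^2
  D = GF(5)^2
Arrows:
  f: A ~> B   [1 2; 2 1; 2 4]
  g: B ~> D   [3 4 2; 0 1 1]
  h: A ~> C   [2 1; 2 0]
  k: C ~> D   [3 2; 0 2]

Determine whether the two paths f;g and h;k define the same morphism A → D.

Path 1 = f;g:
  e0=⟨1,0⟩ f~>⟨1,2,2⟩ g~>⟨0,4⟩
  e1=⟨0,1⟩ f~>⟨2,1,4⟩ g~>⟨3,0⟩
  ⟦path⟧₁ = [0 3; 4 0]
Path 2 = h;k:
  e0=⟨1,0⟩ h~>⟨2,2⟩ k~>⟨0,4⟩
  e1=⟨0,1⟩ h~>⟨1,0⟩ k~>⟨3,0⟩
  ⟦path⟧₂ = [0 3; 4 0]
Equal? YES — commutes

Answer: COMMUTES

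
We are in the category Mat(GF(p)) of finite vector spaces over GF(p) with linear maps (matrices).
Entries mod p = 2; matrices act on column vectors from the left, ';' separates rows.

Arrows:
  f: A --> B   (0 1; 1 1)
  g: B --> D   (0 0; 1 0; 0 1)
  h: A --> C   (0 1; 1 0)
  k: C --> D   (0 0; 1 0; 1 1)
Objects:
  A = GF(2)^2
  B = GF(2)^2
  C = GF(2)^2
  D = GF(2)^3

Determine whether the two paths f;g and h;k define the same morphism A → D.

Along f;g (path 1):
  e0=⟨1,0⟩ f-->⟨0,1⟩ g-->⟨0,0,1⟩
  e1=⟨0,1⟩ f-->⟨1,1⟩ g-->⟨0,1,1⟩
  composite₁ = (0 0; 0 1; 1 1)
Along h;k (path 2):
  e0=⟨1,0⟩ h-->⟨0,1⟩ k-->⟨0,0,1⟩
  e1=⟨0,1⟩ h-->⟨1,0⟩ k-->⟨0,1,1⟩
  composite₂ = (0 0; 0 1; 1 1)
Equal? same morphism ✓

Answer: COMMUTES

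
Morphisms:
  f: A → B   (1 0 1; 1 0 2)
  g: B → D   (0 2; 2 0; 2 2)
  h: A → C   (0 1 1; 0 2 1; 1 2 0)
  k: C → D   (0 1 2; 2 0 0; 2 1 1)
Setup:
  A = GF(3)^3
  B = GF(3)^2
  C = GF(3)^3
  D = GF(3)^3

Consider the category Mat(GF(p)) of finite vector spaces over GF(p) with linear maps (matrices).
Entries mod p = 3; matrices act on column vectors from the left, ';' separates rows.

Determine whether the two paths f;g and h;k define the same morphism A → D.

Answer: DOES NOT COMMUTE

Derivation:
Along f;g (path 1):
  e0=⟨1,0,0⟩ f→⟨1,1⟩ g→⟨2,2,1⟩
  e1=⟨0,1,0⟩ f→⟨0,0⟩ g→⟨0,0,0⟩
  e2=⟨0,0,1⟩ f→⟨1,2⟩ g→⟨1,2,0⟩
  composite₁ = (2 0 1; 2 0 2; 1 0 0)
Along h;k (path 2):
  e0=⟨1,0,0⟩ h→⟨0,0,1⟩ k→⟨2,0,1⟩
  e1=⟨0,1,0⟩ h→⟨1,2,2⟩ k→⟨0,2,0⟩
  e2=⟨0,0,1⟩ h→⟨1,1,0⟩ k→⟨1,2,0⟩
  composite₂ = (2 0 1; 0 2 2; 1 0 0)
Equal? NO — does not commute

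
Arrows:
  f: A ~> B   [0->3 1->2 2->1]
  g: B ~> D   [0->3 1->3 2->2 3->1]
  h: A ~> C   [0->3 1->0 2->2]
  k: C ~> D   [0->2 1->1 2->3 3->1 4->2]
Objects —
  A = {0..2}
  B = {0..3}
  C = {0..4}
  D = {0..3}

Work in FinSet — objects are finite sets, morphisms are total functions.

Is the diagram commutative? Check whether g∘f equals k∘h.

1) trace f;g:
  0 f~>3 g~>1
  1 f~>2 g~>2
  2 f~>1 g~>3
  composite₁ = [0->1 1->2 2->3]
2) trace h;k:
  0 h~>3 k~>1
  1 h~>0 k~>2
  2 h~>2 k~>3
  composite₂ = [0->1 1->2 2->3]
Equal? same morphism ✓

Answer: COMMUTES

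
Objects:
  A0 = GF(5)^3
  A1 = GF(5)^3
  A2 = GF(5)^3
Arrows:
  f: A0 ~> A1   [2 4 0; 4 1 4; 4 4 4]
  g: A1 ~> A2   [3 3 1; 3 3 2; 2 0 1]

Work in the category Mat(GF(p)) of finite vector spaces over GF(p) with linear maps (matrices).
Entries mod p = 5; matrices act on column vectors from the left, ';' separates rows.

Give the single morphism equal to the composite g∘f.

  e0=(1,0,0) f~>(2,4,4) g~>(2,1,3)
  e1=(0,1,0) f~>(4,1,4) g~>(4,3,2)
  e2=(0,0,1) f~>(0,4,4) g~>(1,0,4)
⟦path⟧: [2 4 1; 1 3 0; 3 2 4]

Answer: [2 4 1; 1 3 0; 3 2 4]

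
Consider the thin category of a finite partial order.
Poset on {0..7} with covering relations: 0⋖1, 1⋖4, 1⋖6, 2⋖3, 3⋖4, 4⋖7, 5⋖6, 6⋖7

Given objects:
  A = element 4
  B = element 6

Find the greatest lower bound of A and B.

{x : x<=A ∧ x<=B} = {0,1}  (A=4, B=6)
  0 <= 1
  1 <= 1
glb = 1

Answer: A∧B = 1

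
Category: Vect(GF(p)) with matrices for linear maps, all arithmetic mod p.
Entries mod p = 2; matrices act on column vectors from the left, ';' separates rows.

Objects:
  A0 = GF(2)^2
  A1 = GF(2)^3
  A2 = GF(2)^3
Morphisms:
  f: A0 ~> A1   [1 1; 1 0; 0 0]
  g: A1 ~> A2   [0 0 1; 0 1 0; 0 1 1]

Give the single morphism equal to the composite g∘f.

  e0=⟨1,0⟩ f~>⟨1,1,0⟩ g~>⟨0,1,1⟩
  e1=⟨0,1⟩ f~>⟨1,0,0⟩ g~>⟨0,0,0⟩
composite: [0 0; 1 0; 1 0]

Answer: [0 0; 1 0; 1 0]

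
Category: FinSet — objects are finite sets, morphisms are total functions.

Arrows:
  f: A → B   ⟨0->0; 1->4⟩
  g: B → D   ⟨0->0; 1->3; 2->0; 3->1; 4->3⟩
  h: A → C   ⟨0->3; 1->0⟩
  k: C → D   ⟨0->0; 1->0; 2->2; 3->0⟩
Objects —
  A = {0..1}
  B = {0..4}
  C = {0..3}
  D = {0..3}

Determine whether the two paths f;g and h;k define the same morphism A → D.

Answer: DOES NOT COMMUTE

Trace:
Along f;g (path 1):
  0 f→0 g→0
  1 f→4 g→3
  ⟦path⟧₁ = ⟨0->0; 1->3⟩
Along h;k (path 2):
  0 h→3 k→0
  1 h→0 k→0
  ⟦path⟧₂ = ⟨0->0; 1->0⟩
Equal? differ; not commutative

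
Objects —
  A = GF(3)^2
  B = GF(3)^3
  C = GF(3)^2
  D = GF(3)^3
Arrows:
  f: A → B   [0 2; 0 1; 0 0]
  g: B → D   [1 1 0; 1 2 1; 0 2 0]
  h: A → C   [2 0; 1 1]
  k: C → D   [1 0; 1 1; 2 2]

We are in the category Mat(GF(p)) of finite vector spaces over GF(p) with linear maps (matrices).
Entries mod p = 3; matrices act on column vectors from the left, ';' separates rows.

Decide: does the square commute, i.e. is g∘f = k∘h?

Answer: DOES NOT COMMUTE

Derivation:
Along f;g (path 1):
  e0=⟨1,0⟩ f→⟨0,0,0⟩ g→⟨0,0,0⟩
  e1=⟨0,1⟩ f→⟨2,1,0⟩ g→⟨0,1,2⟩
  result₁ = [0 0; 0 1; 0 2]
Along h;k (path 2):
  e0=⟨1,0⟩ h→⟨2,1⟩ k→⟨2,0,0⟩
  e1=⟨0,1⟩ h→⟨0,1⟩ k→⟨0,1,2⟩
  result₂ = [2 0; 0 1; 0 2]
Equal? differ; not commutative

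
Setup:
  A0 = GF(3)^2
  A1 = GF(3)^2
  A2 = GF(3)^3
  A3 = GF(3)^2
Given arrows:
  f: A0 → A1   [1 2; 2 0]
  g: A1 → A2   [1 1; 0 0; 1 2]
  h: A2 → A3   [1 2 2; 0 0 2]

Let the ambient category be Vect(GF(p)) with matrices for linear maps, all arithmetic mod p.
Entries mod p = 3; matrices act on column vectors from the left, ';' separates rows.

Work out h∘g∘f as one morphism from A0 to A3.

  e0=[1,0] f→[1,2] g→[0,0,2] h→[1,1]
  e1=[0,1] f→[2,0] g→[2,0,2] h→[0,1]
composite: [1 0; 1 1]

Answer: [1 0; 1 1]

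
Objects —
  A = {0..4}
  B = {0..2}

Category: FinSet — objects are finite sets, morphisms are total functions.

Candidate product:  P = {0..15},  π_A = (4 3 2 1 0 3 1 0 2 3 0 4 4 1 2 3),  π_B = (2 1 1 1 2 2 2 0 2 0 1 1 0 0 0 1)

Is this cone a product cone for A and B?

|A|·|B| = 5·3 = 15;  |P| = 16
  → cardinalities differ; no bijection possible.

Answer: NOT A VALID PRODUCT — |P|=16 ≠ |A|·|B|=15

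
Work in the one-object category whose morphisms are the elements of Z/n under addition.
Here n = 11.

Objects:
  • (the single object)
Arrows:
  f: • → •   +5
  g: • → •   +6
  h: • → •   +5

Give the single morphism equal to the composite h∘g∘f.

  0 +5≡5 +6≡0 +5≡5  (mod 11)
⟦path⟧: +5

Answer: +5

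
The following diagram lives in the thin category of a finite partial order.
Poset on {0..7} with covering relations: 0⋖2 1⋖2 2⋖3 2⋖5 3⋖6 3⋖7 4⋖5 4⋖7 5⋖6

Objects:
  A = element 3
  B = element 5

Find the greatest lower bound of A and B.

{x : x≤A ∧ x≤B} = {0,1,2}  (A=3, B=5)
  0 ≤ 2
  1 ≤ 2
  2 ≤ 2
glb = 2

Answer: A∧B = 2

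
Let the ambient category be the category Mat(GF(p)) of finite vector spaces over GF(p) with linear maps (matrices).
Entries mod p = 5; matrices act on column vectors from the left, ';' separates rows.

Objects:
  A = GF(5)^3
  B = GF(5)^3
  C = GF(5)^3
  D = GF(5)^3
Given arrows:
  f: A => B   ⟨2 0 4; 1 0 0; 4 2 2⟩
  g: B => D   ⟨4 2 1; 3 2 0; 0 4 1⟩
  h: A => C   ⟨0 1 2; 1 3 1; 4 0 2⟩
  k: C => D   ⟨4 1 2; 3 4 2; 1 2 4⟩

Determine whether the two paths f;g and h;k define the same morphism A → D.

Along f;g (path 1):
  e0=(1,0,0) f=>(2,1,4) g=>(4,3,3)
  e1=(0,1,0) f=>(0,0,2) g=>(2,0,2)
  e2=(0,0,1) f=>(4,0,2) g=>(3,2,2)
  ⟦path⟧₁ = ⟨4 2 3; 3 0 2; 3 2 2⟩
Along h;k (path 2):
  e0=(1,0,0) h=>(0,1,4) k=>(4,2,3)
  e1=(0,1,0) h=>(1,3,0) k=>(2,0,2)
  e2=(0,0,1) h=>(2,1,2) k=>(3,4,2)
  ⟦path⟧₂ = ⟨4 2 3; 2 0 4; 3 2 2⟩
Equal? differ; not commutative

Answer: DOES NOT COMMUTE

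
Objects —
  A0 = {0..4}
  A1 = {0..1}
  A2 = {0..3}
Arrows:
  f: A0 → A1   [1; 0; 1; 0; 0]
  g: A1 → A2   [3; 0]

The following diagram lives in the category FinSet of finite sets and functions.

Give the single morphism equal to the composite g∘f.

Answer: [0; 3; 0; 3; 3]

Work:
  0 f→1 g→0
  1 f→0 g→3
  2 f→1 g→0
  3 f→0 g→3
  4 f→0 g→3
⟦path⟧: [0; 3; 0; 3; 3]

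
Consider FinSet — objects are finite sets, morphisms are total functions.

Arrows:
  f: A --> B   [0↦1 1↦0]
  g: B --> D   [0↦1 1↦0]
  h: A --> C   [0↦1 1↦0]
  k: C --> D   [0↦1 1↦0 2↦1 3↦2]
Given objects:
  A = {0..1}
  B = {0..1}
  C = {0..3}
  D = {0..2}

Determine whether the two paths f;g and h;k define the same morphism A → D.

Answer: COMMUTES

Trace:
Along f;g (path 1):
  0 f-->1 g-->0
  1 f-->0 g-->1
  result₁ = [0↦0 1↦1]
Along h;k (path 2):
  0 h-->1 k-->0
  1 h-->0 k-->1
  result₂ = [0↦0 1↦1]
Equal? same morphism ✓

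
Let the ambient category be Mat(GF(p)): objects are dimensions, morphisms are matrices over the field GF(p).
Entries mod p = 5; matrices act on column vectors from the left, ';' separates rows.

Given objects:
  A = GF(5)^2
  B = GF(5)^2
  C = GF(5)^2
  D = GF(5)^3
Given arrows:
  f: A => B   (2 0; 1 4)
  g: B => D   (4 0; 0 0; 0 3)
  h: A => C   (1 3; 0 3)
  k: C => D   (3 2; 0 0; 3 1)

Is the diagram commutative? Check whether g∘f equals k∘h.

Answer: COMMUTES

Derivation:
Path 1 = f;g:
  e0=[1,0] f=>[2,1] g=>[3,0,3]
  e1=[0,1] f=>[0,4] g=>[0,0,2]
  composite₁ = (3 0; 0 0; 3 2)
Path 2 = h;k:
  e0=[1,0] h=>[1,0] k=>[3,0,3]
  e1=[0,1] h=>[3,3] k=>[0,0,2]
  composite₂ = (3 0; 0 0; 3 2)
Equal? same morphism ✓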